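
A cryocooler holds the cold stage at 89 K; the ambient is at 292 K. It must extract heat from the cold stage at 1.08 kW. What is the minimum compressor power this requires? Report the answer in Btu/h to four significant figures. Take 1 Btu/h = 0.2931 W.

8405 Btu/h

The reservoir spacing is ΔT = 292 − 89 = 203.0 K.
COP_Carnot = T_C/ΔT = 89.00/203.0 = 0.4384.
Ẇ_min = Q̇/COP_Carnot = 1.080/0.4384 = 2.463 kW = 8405 Btu/h.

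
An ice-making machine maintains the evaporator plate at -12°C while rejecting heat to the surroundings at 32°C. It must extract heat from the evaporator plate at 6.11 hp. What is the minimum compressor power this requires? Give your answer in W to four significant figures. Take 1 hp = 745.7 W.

In absolute terms T_C = 261.15 K and T_H = 305.15 K, so ΔT = 44.00 K.
COP_Carnot = T_C/ΔT = 261.15/44.00 = 5.935.
Ẇ_min = Q̇/COP_Carnot = 6.110/5.935 = 1.029 hp = 767.7 W.

767.7 W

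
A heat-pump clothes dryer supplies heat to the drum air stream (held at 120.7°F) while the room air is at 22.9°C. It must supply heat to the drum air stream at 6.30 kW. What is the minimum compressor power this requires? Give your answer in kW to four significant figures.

0.5154 kW

In absolute terms T_C = 296.05 K and T_H = 322.43 K, so ΔT = 26.38 K.
COP_Carnot = T_H/ΔT = 322.43/26.38 = 12.22.
Ẇ_min = Q̇/COP_Carnot = 6.300/12.22 = 0.5154 kW.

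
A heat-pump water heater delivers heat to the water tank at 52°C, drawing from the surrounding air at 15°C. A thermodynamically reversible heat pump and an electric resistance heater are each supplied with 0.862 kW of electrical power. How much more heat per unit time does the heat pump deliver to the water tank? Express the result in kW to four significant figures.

In absolute terms T_C = 288.15 K and T_H = 325.15 K, so ΔT = 37.00 K.
COP_Carnot = T_H/ΔT = 325.15/37.00 = 8.788.
The heat pump delivers Q̇_H = COP × Ẇ = 7.575 kW; the resistance heater delivers Ẇ = 0.8620 kW.
Extra = (COP − 1)·Ẇ = 6.713 kW.

6.713 kW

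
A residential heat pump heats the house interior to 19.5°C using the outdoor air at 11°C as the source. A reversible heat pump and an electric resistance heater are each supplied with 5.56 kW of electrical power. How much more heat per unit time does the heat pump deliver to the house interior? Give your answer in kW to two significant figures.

190 kW

In absolute terms T_C = 284.15 K and T_H = 292.65 K, so ΔT = 8.500 K.
COP_Carnot = T_H/ΔT = 292.65/8.500 = 34.43.
The heat pump delivers Q̇_H = COP × Ẇ = 191.4 kW; the resistance heater delivers Ẇ = 5.560 kW.
Extra = (COP − 1)·Ẇ = 185.9 kW.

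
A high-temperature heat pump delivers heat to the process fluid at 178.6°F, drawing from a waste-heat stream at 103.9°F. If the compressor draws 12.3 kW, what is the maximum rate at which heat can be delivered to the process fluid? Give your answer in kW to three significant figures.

In absolute terms T_C = 313.09 K and T_H = 354.59 K, so ΔT = 41.50 K.
COP_Carnot = T_H/ΔT = 354.59/41.50 = 8.544.
Q̇_max = COP_Carnot × Ẇ = 8.544 × 12.30 kW = 105.1 kW.

105 kW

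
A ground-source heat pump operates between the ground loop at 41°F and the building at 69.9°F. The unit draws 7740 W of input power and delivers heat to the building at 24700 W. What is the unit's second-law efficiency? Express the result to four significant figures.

COP_actual = Q̇_H/Ẇ = 24700/7740 = 3.191.
In absolute terms T_C = 278.15 K and T_H = 294.21 K, so ΔT = 16.06 K.
COP_Carnot = T_H/ΔT = 294.21/16.06 = 18.32.
η_II = COP_actual/COP_Carnot = 3.191/18.32 = 0.1742.

0.1742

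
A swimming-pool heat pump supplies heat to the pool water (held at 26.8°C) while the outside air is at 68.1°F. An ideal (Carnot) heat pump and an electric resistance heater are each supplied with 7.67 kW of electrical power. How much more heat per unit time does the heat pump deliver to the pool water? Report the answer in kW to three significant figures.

333 kW

In absolute terms T_C = 293.21 K and T_H = 299.95 K, so ΔT = 6.744 K.
COP_Carnot = T_H/ΔT = 299.95/6.744 = 44.47.
The heat pump delivers Q̇_H = COP × Ẇ = 341.1 kW; the resistance heater delivers Ẇ = 7.670 kW.
Extra = (COP − 1)·Ẇ = 333.4 kW.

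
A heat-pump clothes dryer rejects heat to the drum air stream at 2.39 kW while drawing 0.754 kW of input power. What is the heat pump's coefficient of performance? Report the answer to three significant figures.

3.17

The first law gives Q̇_H = Q̇_C + Ẇ, so the three rates are Q̇_C = 1.636, Q̇_H = 2.390, Ẇ = 0.7540 kW.
COP_HP = Q̇_H/Ẇ = 2.390/0.7540 = 3.170.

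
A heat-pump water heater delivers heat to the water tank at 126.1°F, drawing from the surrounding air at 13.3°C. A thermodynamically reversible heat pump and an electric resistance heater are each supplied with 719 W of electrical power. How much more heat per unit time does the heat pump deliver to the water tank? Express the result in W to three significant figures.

5280 W

In absolute terms T_C = 286.45 K and T_H = 325.43 K, so ΔT = 38.98 K.
COP_Carnot = T_H/ΔT = 325.43/38.98 = 8.349.
The heat pump delivers Q̇_H = COP × Ẇ = 6003 W; the resistance heater delivers Ẇ = 719.0 W.
Extra = (COP − 1)·Ẇ = 5284 W.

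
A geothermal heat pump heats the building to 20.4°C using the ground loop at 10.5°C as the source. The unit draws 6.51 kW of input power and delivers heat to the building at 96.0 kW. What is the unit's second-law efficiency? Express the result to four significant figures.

COP_actual = Q̇_H/Ẇ = 96.00/6.510 = 14.75.
In absolute terms T_C = 283.65 K and T_H = 293.55 K, so ΔT = 9.900 K.
COP_Carnot = T_H/ΔT = 293.55/9.900 = 29.65.
η_II = COP_actual/COP_Carnot = 14.75/29.65 = 0.4973.

0.4973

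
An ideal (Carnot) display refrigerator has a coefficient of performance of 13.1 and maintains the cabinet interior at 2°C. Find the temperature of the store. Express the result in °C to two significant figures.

23 °C

COP_R = T_C/(T_H − T_C) gives T_H − T_C = T_C/COP.
With T_C = 275.15 K, T_H = 275.15 × (1 + 1/13.1) = 296.15 K.
Converting, 296.15 K = 23.00°C.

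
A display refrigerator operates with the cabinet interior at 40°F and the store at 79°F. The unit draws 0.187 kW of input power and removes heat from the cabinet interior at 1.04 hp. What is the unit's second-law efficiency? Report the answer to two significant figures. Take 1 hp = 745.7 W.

0.32

Converting, Q̇_C = 1.040 hp = 0.7755 kW, so COP_actual = Q̇_C/Ẇ = 0.7755/0.1870 = 4.147.
In absolute terms T_C = 277.59 K and T_H = 299.26 K, so ΔT = 21.67 K.
COP_Carnot = T_C/ΔT = 277.59/21.67 = 12.81.
η_II = COP_actual/COP_Carnot = 4.147/12.81 = 0.3237.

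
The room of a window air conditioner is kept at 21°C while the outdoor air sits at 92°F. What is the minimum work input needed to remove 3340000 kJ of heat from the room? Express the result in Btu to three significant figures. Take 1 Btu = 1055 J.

In absolute terms T_C = 294.15 K and T_H = 306.48 K, so ΔT = 12.33 K.
The reversible limit is COP_R = T_C/ΔT = 23.85, so W_min = Q_C/COP = Q_C·ΔT/T_C.
W_min = 3340000 × 12.33/294.15 = 140000 kJ = 132700 Btu.

133000 Btu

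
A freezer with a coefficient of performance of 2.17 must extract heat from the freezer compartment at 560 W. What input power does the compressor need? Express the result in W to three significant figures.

Ẇ = Q̇_C/COP = 560.0/2.17 = 258.1 W.

258 W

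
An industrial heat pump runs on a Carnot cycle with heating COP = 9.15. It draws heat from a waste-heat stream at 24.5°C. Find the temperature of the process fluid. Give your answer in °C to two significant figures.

61 °C

COP_HP = T_H/(T_H − T_C) rearranges to T_H = COP·T_C/(COP − 1).
With T_C = 297.65 K, T_H = 9.15 × 297.65/8.150 = 334.17 K.
Converting, 334.17 K = 61.02°C.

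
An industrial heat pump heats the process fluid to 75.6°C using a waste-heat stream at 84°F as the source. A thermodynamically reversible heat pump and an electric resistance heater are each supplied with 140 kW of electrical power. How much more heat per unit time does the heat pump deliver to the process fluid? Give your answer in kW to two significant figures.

In absolute terms T_C = 302.04 K and T_H = 348.75 K, so ΔT = 46.71 K.
COP_Carnot = T_H/ΔT = 348.75/46.71 = 7.466.
The heat pump delivers Q̇_H = COP × Ẇ = 1045 kW; the resistance heater delivers Ẇ = 140.0 kW.
Extra = (COP − 1)·Ẇ = 905.3 kW.

910 kW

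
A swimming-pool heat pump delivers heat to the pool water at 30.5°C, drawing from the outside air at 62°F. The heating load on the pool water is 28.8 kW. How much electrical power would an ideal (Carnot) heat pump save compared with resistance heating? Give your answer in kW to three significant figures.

27.5 kW

In absolute terms T_C = 289.82 K and T_H = 303.65 K, so ΔT = 13.83 K.
COP_Carnot = T_H/ΔT = 303.65/13.83 = 21.95.
Resistance heating needs Ẇ_res = Q̇_H = 28.80 kW; the reversible heat pump needs only Ẇ_hp = Q̇_H/COP = 1.312 kW.
Saving = 28.80 − 1.312 = 27.49 kW.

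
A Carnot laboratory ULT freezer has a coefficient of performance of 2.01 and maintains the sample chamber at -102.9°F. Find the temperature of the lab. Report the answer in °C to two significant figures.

COP_R = T_C/(T_H − T_C) gives T_H − T_C = T_C/COP.
With T_C = 198.21 K, T_H = 198.21 × (1 + 1/2.01) = 296.82 K.
Converting, 296.82 K = 23.67°C.

24 °C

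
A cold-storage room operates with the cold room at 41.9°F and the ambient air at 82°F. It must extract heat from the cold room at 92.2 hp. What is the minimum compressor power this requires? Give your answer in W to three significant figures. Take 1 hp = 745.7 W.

5500 W

In absolute terms T_C = 278.65 K and T_H = 300.93 K, so ΔT = 22.28 K.
COP_Carnot = T_C/ΔT = 278.65/22.28 = 12.51.
Ẇ_min = Q̇/COP_Carnot = 92.20/12.51 = 7.371 hp = 5497 W.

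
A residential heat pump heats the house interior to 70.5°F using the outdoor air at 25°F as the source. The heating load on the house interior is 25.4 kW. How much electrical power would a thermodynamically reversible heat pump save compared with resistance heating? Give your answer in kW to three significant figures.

In absolute terms T_C = 269.26 K and T_H = 294.54 K, so ΔT = 25.28 K.
COP_Carnot = T_H/ΔT = 294.54/25.28 = 11.65.
Resistance heating needs Ẇ_res = Q̇_H = 25.40 kW; the reversible heat pump needs only Ẇ_hp = Q̇_H/COP = 2.180 kW.
Saving = 25.40 − 2.180 = 23.22 kW.

23.2 kW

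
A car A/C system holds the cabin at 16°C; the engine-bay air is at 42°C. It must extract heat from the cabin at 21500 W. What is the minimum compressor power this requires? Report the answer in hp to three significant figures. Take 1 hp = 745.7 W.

In absolute terms T_C = 289.15 K and T_H = 315.15 K, so ΔT = 26.00 K.
COP_Carnot = T_C/ΔT = 289.15/26.00 = 11.12.
Ẇ_min = Q̇/COP_Carnot = 21500/11.12 = 1933 W = 2.593 hp.

2.59 hp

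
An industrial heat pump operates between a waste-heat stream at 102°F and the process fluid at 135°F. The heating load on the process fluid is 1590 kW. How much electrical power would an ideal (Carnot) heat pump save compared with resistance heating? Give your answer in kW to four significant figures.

1502 kW

In absolute terms T_C = 312.04 K and T_H = 330.37 K, so ΔT = 18.33 K.
COP_Carnot = T_H/ΔT = 330.37/18.33 = 18.02.
Resistance heating needs Ẇ_res = Q̇_H = 1590 kW; the reversible heat pump needs only Ẇ_hp = Q̇_H/COP = 88.23 kW.
Saving = 1590 − 88.23 = 1502 kW.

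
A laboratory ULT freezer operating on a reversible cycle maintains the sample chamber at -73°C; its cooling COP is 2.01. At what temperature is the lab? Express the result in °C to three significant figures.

COP_R = T_C/(T_H − T_C) gives T_H − T_C = T_C/COP.
With T_C = 200.15 K, T_H = 200.15 × (1 + 1/2.01) = 299.73 K.
Converting, 299.73 K = 26.58°C.

26.6 °C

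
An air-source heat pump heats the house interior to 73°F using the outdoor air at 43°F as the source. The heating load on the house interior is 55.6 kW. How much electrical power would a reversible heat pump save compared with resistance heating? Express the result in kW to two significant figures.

In absolute terms T_C = 279.26 K and T_H = 295.93 K, so ΔT = 16.67 K.
COP_Carnot = T_H/ΔT = 295.93/16.67 = 17.76.
Resistance heating needs Ẇ_res = Q̇_H = 55.60 kW; the reversible heat pump needs only Ẇ_hp = Q̇_H/COP = 3.131 kW.
Saving = 55.60 − 3.131 = 52.47 kW.

52 kW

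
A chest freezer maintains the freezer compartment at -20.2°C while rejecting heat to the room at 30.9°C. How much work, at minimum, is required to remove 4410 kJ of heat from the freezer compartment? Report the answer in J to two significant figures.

890000 J

In absolute terms T_C = 252.95 K and T_H = 304.05 K, so ΔT = 51.10 K.
The reversible limit is COP_R = T_C/ΔT = 4.950, so W_min = Q_C/COP = Q_C·ΔT/T_C.
W_min = 4410 × 51.10/252.95 = 890.9 kJ = 890900 J.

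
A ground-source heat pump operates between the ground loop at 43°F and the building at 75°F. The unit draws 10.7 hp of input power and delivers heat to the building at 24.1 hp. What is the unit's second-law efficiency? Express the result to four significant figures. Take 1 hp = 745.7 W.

COP_actual = Q̇_H/Ẇ = 24.10/10.70 = 2.252.
In absolute terms T_C = 279.26 K and T_H = 297.04 K, so ΔT = 17.78 K.
COP_Carnot = T_H/ΔT = 297.04/17.78 = 16.71.
η_II = COP_actual/COP_Carnot = 2.252/16.71 = 0.1348.

0.1348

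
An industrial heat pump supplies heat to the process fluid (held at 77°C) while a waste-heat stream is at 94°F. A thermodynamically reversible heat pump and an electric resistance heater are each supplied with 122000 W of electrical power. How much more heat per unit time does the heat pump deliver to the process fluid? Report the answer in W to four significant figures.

In absolute terms T_C = 307.59 K and T_H = 350.15 K, so ΔT = 42.56 K.
COP_Carnot = T_H/ΔT = 350.15/42.56 = 8.228.
The heat pump delivers Q̇_H = COP × Ẇ = 1004000 W; the resistance heater delivers Ẇ = 122000 W.
Extra = (COP − 1)·Ẇ = 881800 W.

881800 W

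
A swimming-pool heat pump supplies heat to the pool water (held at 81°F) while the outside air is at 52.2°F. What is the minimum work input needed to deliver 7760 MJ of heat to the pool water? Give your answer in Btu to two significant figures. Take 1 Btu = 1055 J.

In absolute terms T_C = 284.37 K and T_H = 300.37 K, so ΔT = 16.00 K.
The reversible limit is COP_HP = T_H/ΔT = 18.77, so W_min = Q_H/COP = Q_H·ΔT/T_H.
W_min = 7760 × 16.00/300.37 = 413.4 MJ = 391800 Btu.

390000 Btu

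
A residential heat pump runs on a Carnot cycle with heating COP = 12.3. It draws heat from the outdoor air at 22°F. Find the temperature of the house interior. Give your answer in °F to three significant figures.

COP_HP = T_H/(T_H − T_C) rearranges to T_H = COP·T_C/(COP − 1).
With T_C = 267.59 K, T_H = 12.3 × 267.59/11.30 = 291.28 K.
Converting, 291.28 K = 64.63°F.

64.6 °F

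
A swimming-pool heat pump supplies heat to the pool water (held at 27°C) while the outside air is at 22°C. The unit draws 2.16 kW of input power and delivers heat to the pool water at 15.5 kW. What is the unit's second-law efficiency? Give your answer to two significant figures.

COP_actual = Q̇_H/Ẇ = 15.50/2.160 = 7.176.
In absolute terms T_C = 295.15 K and T_H = 300.15 K, so ΔT = 5.000 K.
COP_Carnot = T_H/ΔT = 300.15/5.000 = 60.03.
η_II = COP_actual/COP_Carnot = 7.176/60.03 = 0.1195.

0.12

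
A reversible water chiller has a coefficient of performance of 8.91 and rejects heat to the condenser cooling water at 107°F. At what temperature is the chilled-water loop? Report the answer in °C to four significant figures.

For a Carnot refrigerator COP_R = T_C/(T_H − T_C), so T_C = COP·T_H/(1 + COP).
With T_H = 314.82 K, T_C = 8.91 × 314.82/9.910 = 283.05 K.
Converting, 283.05 K = 9.90°C.

9.899 °C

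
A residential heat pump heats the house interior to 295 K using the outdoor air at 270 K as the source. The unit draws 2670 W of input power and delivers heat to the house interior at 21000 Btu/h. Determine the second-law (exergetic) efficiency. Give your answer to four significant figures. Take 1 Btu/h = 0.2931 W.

Converting, Q̇_H = 21000 Btu/h = 6155 W, so COP_actual = Q̇_H/Ẇ = 6155/2670 = 2.305.
The reservoir spacing is ΔT = 295 − 270 = 25.00 K.
COP_Carnot = T_H/ΔT = 295.00/25.00 = 11.80.
η_II = COP_actual/COP_Carnot = 2.305/11.80 = 0.1954.

0.1954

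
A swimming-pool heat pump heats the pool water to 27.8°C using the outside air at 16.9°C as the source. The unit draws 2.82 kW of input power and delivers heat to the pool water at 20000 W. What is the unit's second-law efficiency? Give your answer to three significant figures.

0.257

Converting, Q̇_H = 20000 W = 20.00 kW, so COP_actual = Q̇_H/Ẇ = 20.00/2.820 = 7.092.
In absolute terms T_C = 290.05 K and T_H = 300.95 K, so ΔT = 10.90 K.
COP_Carnot = T_H/ΔT = 300.95/10.90 = 27.61.
η_II = COP_actual/COP_Carnot = 7.092/27.61 = 0.2569.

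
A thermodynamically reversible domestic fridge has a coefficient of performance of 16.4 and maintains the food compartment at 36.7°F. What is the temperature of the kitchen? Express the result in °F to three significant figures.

COP_R = T_C/(T_H − T_C) gives T_H − T_C = T_C/COP.
With T_C = 275.76 K, T_H = 275.76 × (1 + 1/16.4) = 292.58 K.
Converting, 292.58 K = 66.97°F.

67.0 °F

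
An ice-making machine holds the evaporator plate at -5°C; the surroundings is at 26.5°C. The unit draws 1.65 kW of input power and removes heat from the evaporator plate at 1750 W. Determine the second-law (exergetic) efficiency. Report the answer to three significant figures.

0.125

Converting, Q̇_C = 1750 W = 1.750 kW, so COP_actual = Q̇_C/Ẇ = 1.750/1.650 = 1.061.
In absolute terms T_C = 268.15 K and T_H = 299.65 K, so ΔT = 31.50 K.
COP_Carnot = T_C/ΔT = 268.15/31.50 = 8.513.
η_II = COP_actual/COP_Carnot = 1.061/8.513 = 0.1246.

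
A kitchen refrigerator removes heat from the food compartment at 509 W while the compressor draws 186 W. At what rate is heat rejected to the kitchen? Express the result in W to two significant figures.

700 W

For a cyclic device the first law requires Q̇_H = Q̇_C + Ẇ.
Q̇_H = Q̇_C + Ẇ = 695.0 W.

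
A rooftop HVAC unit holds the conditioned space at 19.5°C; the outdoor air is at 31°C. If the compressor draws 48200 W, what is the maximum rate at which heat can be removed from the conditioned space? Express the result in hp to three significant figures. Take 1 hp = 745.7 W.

1640 hp

In absolute terms T_C = 292.65 K and T_H = 304.15 K, so ΔT = 11.50 K.
COP_Carnot = T_C/ΔT = 292.65/11.50 = 25.45.
Q̇_max = COP_Carnot × Ẇ = 25.45 × 48200 W = 1227000 W = 1645 hp.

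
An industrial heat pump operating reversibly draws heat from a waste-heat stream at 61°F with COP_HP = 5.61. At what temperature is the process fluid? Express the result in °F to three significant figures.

174 °F

COP_HP = T_H/(T_H − T_C) rearranges to T_H = COP·T_C/(COP − 1).
With T_C = 289.26 K, T_H = 5.61 × 289.26/4.610 = 352.01 K.
Converting, 352.01 K = 173.94°F.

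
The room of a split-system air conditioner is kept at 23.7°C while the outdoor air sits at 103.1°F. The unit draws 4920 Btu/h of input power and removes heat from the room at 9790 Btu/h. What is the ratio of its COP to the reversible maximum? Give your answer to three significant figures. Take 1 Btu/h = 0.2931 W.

COP_actual = Q̇_C/Ẇ = 9790/4920 = 1.990.
In absolute terms T_C = 296.85 K and T_H = 312.65 K, so ΔT = 15.80 K.
COP_Carnot = T_C/ΔT = 296.85/15.80 = 18.79.
η_II = COP_actual/COP_Carnot = 1.990/18.79 = 0.1059.

0.106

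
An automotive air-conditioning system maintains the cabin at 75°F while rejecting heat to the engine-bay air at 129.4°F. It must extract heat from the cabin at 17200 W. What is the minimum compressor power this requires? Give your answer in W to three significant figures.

In absolute terms T_C = 297.04 K and T_H = 327.26 K, so ΔT = 30.22 K.
COP_Carnot = T_C/ΔT = 297.04/30.22 = 9.828.
Ẇ_min = Q̇/COP_Carnot = 17200/9.828 = 1750 W.

1750 W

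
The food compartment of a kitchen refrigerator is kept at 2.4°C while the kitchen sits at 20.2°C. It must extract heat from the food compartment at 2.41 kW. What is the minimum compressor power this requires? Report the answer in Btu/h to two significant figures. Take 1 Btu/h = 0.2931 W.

530 Btu/h

In absolute terms T_C = 275.55 K and T_H = 293.35 K, so ΔT = 17.80 K.
COP_Carnot = T_C/ΔT = 275.55/17.80 = 15.48.
Ẇ_min = Q̇/COP_Carnot = 2.410/15.48 = 0.1557 kW = 531.2 Btu/h.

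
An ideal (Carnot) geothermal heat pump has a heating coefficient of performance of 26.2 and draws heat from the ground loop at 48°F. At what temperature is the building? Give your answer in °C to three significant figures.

COP_HP = T_H/(T_H − T_C) rearranges to T_H = COP·T_C/(COP − 1).
With T_C = 282.04 K, T_H = 26.2 × 282.04/25.20 = 293.23 K.
Converting, 293.23 K = 20.08°C.

20.1 °C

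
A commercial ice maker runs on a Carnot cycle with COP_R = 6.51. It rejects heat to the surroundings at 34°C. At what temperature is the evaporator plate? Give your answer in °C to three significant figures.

-6.90 °C

For a Carnot refrigerator COP_R = T_C/(T_H − T_C), so T_C = COP·T_H/(1 + COP).
With T_H = 307.15 K, T_C = 6.51 × 307.15/7.510 = 266.25 K.
Converting, 266.25 K = -6.90°C.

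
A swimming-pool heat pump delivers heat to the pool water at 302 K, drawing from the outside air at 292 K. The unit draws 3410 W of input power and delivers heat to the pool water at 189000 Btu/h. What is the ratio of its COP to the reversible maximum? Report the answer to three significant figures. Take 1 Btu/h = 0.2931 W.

Converting, Q̇_H = 189000 Btu/h = 55400 W, so COP_actual = Q̇_H/Ẇ = 55400/3410 = 16.25.
The reservoir spacing is ΔT = 302 − 292 = 10.00 K.
COP_Carnot = T_H/ΔT = 302.00/10.00 = 30.20.
η_II = COP_actual/COP_Carnot = 16.25/30.20 = 0.5379.

0.538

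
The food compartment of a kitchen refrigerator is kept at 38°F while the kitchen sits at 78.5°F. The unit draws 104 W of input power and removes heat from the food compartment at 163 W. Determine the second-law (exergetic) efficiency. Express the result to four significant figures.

COP_actual = Q̇_C/Ẇ = 163.0/104.0 = 1.567.
In absolute terms T_C = 276.48 K and T_H = 298.98 K, so ΔT = 22.50 K.
COP_Carnot = T_C/ΔT = 276.48/22.50 = 12.29.
η_II = COP_actual/COP_Carnot = 1.567/12.29 = 0.1275.

0.1275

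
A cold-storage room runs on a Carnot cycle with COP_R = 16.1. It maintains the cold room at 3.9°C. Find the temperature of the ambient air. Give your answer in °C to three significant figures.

COP_R = T_C/(T_H − T_C) gives T_H − T_C = T_C/COP.
With T_C = 277.05 K, T_H = 277.05 × (1 + 1/16.1) = 294.26 K.
Converting, 294.26 K = 21.11°C.

21.1 °C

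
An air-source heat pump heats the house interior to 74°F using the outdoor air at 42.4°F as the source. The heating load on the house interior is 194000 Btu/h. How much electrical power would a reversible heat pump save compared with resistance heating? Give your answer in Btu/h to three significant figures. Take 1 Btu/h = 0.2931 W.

In absolute terms T_C = 278.93 K and T_H = 296.48 K, so ΔT = 17.56 K.
COP_Carnot = T_H/ΔT = 296.48/17.56 = 16.89.
Resistance heating needs Ẇ_res = Q̇_H = 194000 Btu/h; the reversible heat pump needs only Ẇ_hp = Q̇_H/COP = 11490 Btu/h.
Saving = 194000 − 11490 = 182500 Btu/h.

183000 Btu/h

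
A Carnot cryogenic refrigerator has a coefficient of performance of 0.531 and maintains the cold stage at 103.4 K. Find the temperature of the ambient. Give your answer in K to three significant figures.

COP_R = T_C/(T_H − T_C) gives T_H − T_C = T_C/COP.
With T_C = 103.40 K, T_H = 103.40 × (1 + 1/0.531) = 298.13 K.

298 K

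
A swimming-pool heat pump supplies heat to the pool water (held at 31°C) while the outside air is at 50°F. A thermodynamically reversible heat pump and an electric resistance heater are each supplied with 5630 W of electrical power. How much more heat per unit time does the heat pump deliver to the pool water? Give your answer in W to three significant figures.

In absolute terms T_C = 283.15 K and T_H = 304.15 K, so ΔT = 21.00 K.
COP_Carnot = T_H/ΔT = 304.15/21.00 = 14.48.
The heat pump delivers Q̇_H = COP × Ẇ = 81540 W; the resistance heater delivers Ẇ = 5630 W.
Extra = (COP − 1)·Ẇ = 75910 W.

75900 W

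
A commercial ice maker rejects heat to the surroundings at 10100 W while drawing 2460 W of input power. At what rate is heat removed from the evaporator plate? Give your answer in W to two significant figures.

For a cyclic device the first law requires Q̇_H = Q̇_C + Ẇ.
Q̇_C = Q̇_H − Ẇ = 7640 W.

7600 W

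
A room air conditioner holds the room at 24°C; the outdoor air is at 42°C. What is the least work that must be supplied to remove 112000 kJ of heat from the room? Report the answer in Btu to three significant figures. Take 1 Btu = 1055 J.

6430 Btu

In absolute terms T_C = 297.15 K and T_H = 315.15 K, so ΔT = 18.00 K.
The reversible limit is COP_R = T_C/ΔT = 16.51, so W_min = Q_C/COP = Q_C·ΔT/T_C.
W_min = 112000 × 18.00/297.15 = 6784 kJ = 6431 Btu.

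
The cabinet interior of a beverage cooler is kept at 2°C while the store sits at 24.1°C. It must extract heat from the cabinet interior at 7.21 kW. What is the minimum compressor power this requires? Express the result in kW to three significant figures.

0.579 kW

In absolute terms T_C = 275.15 K and T_H = 297.25 K, so ΔT = 22.10 K.
COP_Carnot = T_C/ΔT = 275.15/22.10 = 12.45.
Ẇ_min = Q̇/COP_Carnot = 7.210/12.45 = 0.5791 kW.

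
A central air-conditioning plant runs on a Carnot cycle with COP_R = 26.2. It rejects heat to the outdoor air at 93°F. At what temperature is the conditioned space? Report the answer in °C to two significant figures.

23 °C

For a Carnot refrigerator COP_R = T_C/(T_H − T_C), so T_C = COP·T_H/(1 + COP).
With T_H = 307.04 K, T_C = 26.2 × 307.04/27.20 = 295.75 K.
Converting, 295.75 K = 22.60°C.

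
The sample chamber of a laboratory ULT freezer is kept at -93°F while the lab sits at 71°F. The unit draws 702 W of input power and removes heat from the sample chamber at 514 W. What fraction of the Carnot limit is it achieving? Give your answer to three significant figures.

0.327

COP_actual = Q̇_C/Ẇ = 514.0/702.0 = 0.7322.
In absolute terms T_C = 203.71 K and T_H = 294.82 K, so ΔT = 91.11 K.
COP_Carnot = T_C/ΔT = 203.71/91.11 = 2.236.
η_II = COP_actual/COP_Carnot = 0.7322/2.236 = 0.3275.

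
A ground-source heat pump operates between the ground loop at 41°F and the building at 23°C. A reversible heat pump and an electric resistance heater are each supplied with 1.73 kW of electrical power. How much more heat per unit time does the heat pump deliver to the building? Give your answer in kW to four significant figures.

26.73 kW

In absolute terms T_C = 278.15 K and T_H = 296.15 K, so ΔT = 18.00 K.
COP_Carnot = T_H/ΔT = 296.15/18.00 = 16.45.
The heat pump delivers Q̇_H = COP × Ẇ = 28.46 kW; the resistance heater delivers Ẇ = 1.730 kW.
Extra = (COP − 1)·Ẇ = 26.73 kW.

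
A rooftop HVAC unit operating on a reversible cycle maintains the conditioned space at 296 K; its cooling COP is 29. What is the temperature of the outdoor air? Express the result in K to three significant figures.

COP_R = T_C/(T_H − T_C) gives T_H − T_C = T_C/COP.
With T_C = 296.00 K, T_H = 296.00 × (1 + 1/29) = 306.21 K.

306 K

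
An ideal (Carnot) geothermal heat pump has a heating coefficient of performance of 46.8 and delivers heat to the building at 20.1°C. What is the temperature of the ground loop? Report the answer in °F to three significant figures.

COP_HP = T_H/(T_H − T_C) gives T_H − T_C = T_H/COP.
With T_H = 293.25 K, T_C = 293.25 × (1 − 1/46.8) = 286.98 K.
Converting, 286.98 K = 56.90°F.

56.9 °F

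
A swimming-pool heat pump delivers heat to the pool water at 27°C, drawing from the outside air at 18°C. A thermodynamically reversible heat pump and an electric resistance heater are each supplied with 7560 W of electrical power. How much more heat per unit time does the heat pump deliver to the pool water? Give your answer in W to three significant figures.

245000 W

In absolute terms T_C = 291.15 K and T_H = 300.15 K, so ΔT = 9.000 K.
COP_Carnot = T_H/ΔT = 300.15/9.000 = 33.35.
The heat pump delivers Q̇_H = COP × Ẇ = 252100 W; the resistance heater delivers Ẇ = 7560 W.
Extra = (COP − 1)·Ẇ = 244600 W.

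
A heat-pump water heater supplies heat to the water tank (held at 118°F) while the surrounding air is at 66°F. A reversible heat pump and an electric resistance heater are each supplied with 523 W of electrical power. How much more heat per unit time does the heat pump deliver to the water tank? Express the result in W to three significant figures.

In absolute terms T_C = 292.04 K and T_H = 320.93 K, so ΔT = 28.89 K.
COP_Carnot = T_H/ΔT = 320.93/28.89 = 11.11.
The heat pump delivers Q̇_H = COP × Ẇ = 5810 W; the resistance heater delivers Ẇ = 523.0 W.
Extra = (COP − 1)·Ẇ = 5287 W.

5290 W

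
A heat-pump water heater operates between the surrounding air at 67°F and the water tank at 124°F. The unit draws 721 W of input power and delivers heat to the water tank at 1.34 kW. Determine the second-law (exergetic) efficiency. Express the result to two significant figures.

Converting, Q̇_H = 1.340 kW = 1340 W, so COP_actual = Q̇_H/Ẇ = 1340/721.0 = 1.859.
In absolute terms T_C = 292.59 K and T_H = 324.26 K, so ΔT = 31.67 K.
COP_Carnot = T_H/ΔT = 324.26/31.67 = 10.24.
η_II = COP_actual/COP_Carnot = 1.859/10.24 = 0.1815.

0.18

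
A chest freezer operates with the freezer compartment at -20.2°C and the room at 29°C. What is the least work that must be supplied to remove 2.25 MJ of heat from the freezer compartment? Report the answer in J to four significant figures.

437600 J

In absolute terms T_C = 252.95 K and T_H = 302.15 K, so ΔT = 49.20 K.
The reversible limit is COP_R = T_C/ΔT = 5.141, so W_min = Q_C/COP = Q_C·ΔT/T_C.
W_min = 2.250 × 49.20/252.95 = 0.4376 MJ = 437600 J.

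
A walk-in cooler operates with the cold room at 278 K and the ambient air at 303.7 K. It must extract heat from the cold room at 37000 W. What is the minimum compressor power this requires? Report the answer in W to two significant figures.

The reservoir spacing is ΔT = 303.7 − 278 = 25.70 K.
COP_Carnot = T_C/ΔT = 278.00/25.70 = 10.82.
Ẇ_min = Q̇/COP_Carnot = 37000/10.82 = 3421 W.

3400 W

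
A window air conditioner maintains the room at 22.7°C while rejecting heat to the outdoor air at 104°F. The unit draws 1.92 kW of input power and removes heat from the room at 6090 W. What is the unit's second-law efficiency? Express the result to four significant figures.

Converting, Q̇_C = 6090 W = 6.090 kW, so COP_actual = Q̇_C/Ẇ = 6.090/1.920 = 3.172.
In absolute terms T_C = 295.85 K and T_H = 313.15 K, so ΔT = 17.30 K.
COP_Carnot = T_C/ΔT = 295.85/17.30 = 17.10.
η_II = COP_actual/COP_Carnot = 3.172/17.10 = 0.1855.

0.1855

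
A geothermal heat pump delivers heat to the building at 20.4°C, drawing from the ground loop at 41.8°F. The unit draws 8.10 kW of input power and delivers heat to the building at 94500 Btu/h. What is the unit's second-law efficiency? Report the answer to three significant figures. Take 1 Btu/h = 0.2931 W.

Converting, Q̇_H = 94500 Btu/h = 27.70 kW, so COP_actual = Q̇_H/Ẇ = 27.70/8.100 = 3.420.
In absolute terms T_C = 278.59 K and T_H = 293.55 K, so ΔT = 14.96 K.
COP_Carnot = T_H/ΔT = 293.55/14.96 = 19.63.
η_II = COP_actual/COP_Carnot = 3.420/19.63 = 0.1742.

0.174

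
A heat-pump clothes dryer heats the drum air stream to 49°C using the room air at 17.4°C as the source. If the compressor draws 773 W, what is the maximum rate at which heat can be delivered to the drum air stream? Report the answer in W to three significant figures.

In absolute terms T_C = 290.55 K and T_H = 322.15 K, so ΔT = 31.60 K.
COP_Carnot = T_H/ΔT = 322.15/31.60 = 10.19.
Q̇_max = COP_Carnot × Ẇ = 10.19 × 773.0 W = 7880 W.

7880 W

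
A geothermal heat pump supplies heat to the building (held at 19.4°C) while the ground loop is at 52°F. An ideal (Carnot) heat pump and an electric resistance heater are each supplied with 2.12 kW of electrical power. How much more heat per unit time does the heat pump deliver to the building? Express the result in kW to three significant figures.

In absolute terms T_C = 284.26 K and T_H = 292.55 K, so ΔT = 8.289 K.
COP_Carnot = T_H/ΔT = 292.55/8.289 = 35.29.
The heat pump delivers Q̇_H = COP × Ẇ = 74.82 kW; the resistance heater delivers Ẇ = 2.120 kW.
Extra = (COP − 1)·Ẇ = 72.70 kW.

72.7 kW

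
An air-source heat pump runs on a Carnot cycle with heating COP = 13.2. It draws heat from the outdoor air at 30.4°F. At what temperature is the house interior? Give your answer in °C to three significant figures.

21.4 °C

COP_HP = T_H/(T_H − T_C) rearranges to T_H = COP·T_C/(COP − 1).
With T_C = 272.26 K, T_H = 13.2 × 272.26/12.20 = 294.58 K.
Converting, 294.58 K = 21.43°C.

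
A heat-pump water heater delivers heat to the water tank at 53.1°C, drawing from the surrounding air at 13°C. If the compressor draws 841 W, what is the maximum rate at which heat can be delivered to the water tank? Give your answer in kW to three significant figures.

6.84 kW

In absolute terms T_C = 286.15 K and T_H = 326.25 K, so ΔT = 40.10 K.
COP_Carnot = T_H/ΔT = 326.25/40.10 = 8.136.
Q̇_max = COP_Carnot × Ẇ = 8.136 × 841.0 W = 6842 W = 6.842 kW.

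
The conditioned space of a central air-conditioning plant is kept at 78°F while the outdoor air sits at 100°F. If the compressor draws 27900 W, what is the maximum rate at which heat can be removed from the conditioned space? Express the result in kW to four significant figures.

681.9 kW

In absolute terms T_C = 298.71 K and T_H = 310.93 K, so ΔT = 12.22 K.
COP_Carnot = T_C/ΔT = 298.71/12.22 = 24.44.
Q̇_max = COP_Carnot × Ẇ = 24.44 × 27900 W = 681900 W = 681.9 kW.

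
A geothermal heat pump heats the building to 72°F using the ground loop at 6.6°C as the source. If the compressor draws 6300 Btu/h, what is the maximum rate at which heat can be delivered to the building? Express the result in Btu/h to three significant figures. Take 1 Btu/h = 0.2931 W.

119000 Btu/h

In absolute terms T_C = 279.75 K and T_H = 295.37 K, so ΔT = 15.62 K.
COP_Carnot = T_H/ΔT = 295.37/15.62 = 18.91.
Q̇_max = COP_Carnot × Ẇ = 18.91 × 6300 Btu/h = 119100 Btu/h.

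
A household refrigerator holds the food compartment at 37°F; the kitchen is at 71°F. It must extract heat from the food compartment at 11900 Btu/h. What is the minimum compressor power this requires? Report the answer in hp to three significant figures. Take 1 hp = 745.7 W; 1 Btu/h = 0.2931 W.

In absolute terms T_C = 275.93 K and T_H = 294.82 K, so ΔT = 18.89 K.
COP_Carnot = T_C/ΔT = 275.93/18.89 = 14.61.
Ẇ_min = Q̇/COP_Carnot = 11900/14.61 = 814.6 Btu/h = 0.3202 hp.

0.320 hp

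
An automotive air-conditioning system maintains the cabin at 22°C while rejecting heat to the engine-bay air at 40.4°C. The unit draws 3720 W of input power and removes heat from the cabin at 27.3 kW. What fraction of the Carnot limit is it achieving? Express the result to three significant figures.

Converting, Q̇_C = 27.30 kW = 27300 W, so COP_actual = Q̇_C/Ẇ = 27300/3720 = 7.339.
In absolute terms T_C = 295.15 K and T_H = 313.55 K, so ΔT = 18.40 K.
COP_Carnot = T_C/ΔT = 295.15/18.40 = 16.04.
η_II = COP_actual/COP_Carnot = 7.339/16.04 = 0.4575.

0.458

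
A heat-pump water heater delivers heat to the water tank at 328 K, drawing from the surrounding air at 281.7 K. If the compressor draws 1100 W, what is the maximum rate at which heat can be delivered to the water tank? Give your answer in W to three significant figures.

7790 W

The reservoir spacing is ΔT = 328 − 281.7 = 46.30 K.
COP_Carnot = T_H/ΔT = 328.00/46.30 = 7.084.
Q̇_max = COP_Carnot × Ẇ = 7.084 × 1100 W = 7793 W.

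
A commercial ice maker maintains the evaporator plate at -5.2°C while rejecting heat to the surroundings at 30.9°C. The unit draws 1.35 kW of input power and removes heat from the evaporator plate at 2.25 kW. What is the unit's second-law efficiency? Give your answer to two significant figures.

COP_actual = Q̇_C/Ẇ = 2.250/1.350 = 1.667.
In absolute terms T_C = 267.95 K and T_H = 304.05 K, so ΔT = 36.10 K.
COP_Carnot = T_C/ΔT = 267.95/36.10 = 7.422.
η_II = COP_actual/COP_Carnot = 1.667/7.422 = 0.2245.

0.22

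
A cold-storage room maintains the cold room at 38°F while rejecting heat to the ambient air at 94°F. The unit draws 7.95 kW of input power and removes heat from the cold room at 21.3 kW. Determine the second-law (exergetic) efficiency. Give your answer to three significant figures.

0.301

COP_actual = Q̇_C/Ẇ = 21.30/7.950 = 2.679.
In absolute terms T_C = 276.48 K and T_H = 307.59 K, so ΔT = 31.11 K.
COP_Carnot = T_C/ΔT = 276.48/31.11 = 8.887.
η_II = COP_actual/COP_Carnot = 2.679/8.887 = 0.3015.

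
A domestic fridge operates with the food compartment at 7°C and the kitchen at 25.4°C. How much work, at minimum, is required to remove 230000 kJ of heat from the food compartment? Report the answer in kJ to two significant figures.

In absolute terms T_C = 280.15 K and T_H = 298.55 K, so ΔT = 18.40 K.
The reversible limit is COP_R = T_C/ΔT = 15.23, so W_min = Q_C/COP = Q_C·ΔT/T_C.
W_min = 230000 × 18.40/280.15 = 15110 kJ.

15000 kJ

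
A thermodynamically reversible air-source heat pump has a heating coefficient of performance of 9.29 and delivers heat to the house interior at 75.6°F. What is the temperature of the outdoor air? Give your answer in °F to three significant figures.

18.0 °F

COP_HP = T_H/(T_H − T_C) gives T_H − T_C = T_H/COP.
With T_H = 297.37 K, T_C = 297.37 × (1 − 1/9.29) = 265.36 K.
Converting, 265.36 K = 17.98°F.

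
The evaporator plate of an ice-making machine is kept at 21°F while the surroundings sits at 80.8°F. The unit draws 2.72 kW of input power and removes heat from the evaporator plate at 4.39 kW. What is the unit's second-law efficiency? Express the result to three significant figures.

0.201

COP_actual = Q̇_C/Ẇ = 4.390/2.720 = 1.614.
In absolute terms T_C = 267.04 K and T_H = 300.26 K, so ΔT = 33.22 K.
COP_Carnot = T_C/ΔT = 267.04/33.22 = 8.038.
η_II = COP_actual/COP_Carnot = 1.614/8.038 = 0.2008.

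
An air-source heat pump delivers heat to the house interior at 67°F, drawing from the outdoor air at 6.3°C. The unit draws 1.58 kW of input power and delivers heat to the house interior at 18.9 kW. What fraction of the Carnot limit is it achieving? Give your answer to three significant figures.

0.537

COP_actual = Q̇_H/Ẇ = 18.90/1.580 = 11.96.
In absolute terms T_C = 279.45 K and T_H = 292.59 K, so ΔT = 13.14 K.
COP_Carnot = T_H/ΔT = 292.59/13.14 = 22.26.
η_II = COP_actual/COP_Carnot = 11.96/22.26 = 0.5374.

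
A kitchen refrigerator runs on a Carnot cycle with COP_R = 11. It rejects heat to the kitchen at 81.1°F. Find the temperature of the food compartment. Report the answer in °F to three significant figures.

36.0 °F

For a Carnot refrigerator COP_R = T_C/(T_H − T_C), so T_C = COP·T_H/(1 + COP).
With T_H = 300.43 K, T_C = 11 × 300.43/12.00 = 275.39 K.
Converting, 275.39 K = 36.04°F.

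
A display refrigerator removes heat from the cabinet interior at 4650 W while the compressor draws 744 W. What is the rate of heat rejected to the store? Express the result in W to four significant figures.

For a cyclic device the first law requires Q̇_H = Q̇_C + Ẇ.
Q̇_H = Q̇_C + Ẇ = 5394 W.

5394 W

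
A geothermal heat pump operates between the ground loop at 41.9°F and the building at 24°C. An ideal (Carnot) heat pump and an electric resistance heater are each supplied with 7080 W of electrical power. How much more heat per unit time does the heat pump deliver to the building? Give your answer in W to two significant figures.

In absolute terms T_C = 278.65 K and T_H = 297.15 K, so ΔT = 18.50 K.
COP_Carnot = T_H/ΔT = 297.15/18.50 = 16.06.
The heat pump delivers Q̇_H = COP × Ẇ = 113700 W; the resistance heater delivers Ẇ = 7080 W.
Extra = (COP − 1)·Ẇ = 106600 W.

110000 W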